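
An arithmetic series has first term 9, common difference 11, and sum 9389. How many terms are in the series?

Using S = n/2 × [2a + (n-1)d]
9389 = n/2 × [2(9) + (n-1)(11)]
9389 = n/2 × [18 + 11n - 11]
18778 = n × [7 + 11n]
11n² + (7)n - 18778 = 0
Discriminant: Δ = (7)² - 4(11)(-18778) = 49 + 826232 = 826281
√Δ = 909
n = [-(7) + √Δ] / (2·11) = (-7 + 909) / 22 = 902 / 22 = 41
(The negative root is discarded since n must be a positive integer.)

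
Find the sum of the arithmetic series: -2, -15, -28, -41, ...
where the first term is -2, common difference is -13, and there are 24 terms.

Sₙ = n/2 × (first + last)
Last term = a + (n-1)d = -2 + (24-1)×(-13) = -301
S_24 = 24/2 × (-2 + (-301))
S_24 = 24/2 × (-303) = -3636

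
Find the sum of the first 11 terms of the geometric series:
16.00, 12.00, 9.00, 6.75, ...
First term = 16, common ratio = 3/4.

Sₙ = a(1 - rⁿ) / (1 - r)
S_11 = 16(1 - (3/4)^11) / (1 - (3/4))
S_11 = 16(1 - (177147/4194304)) / (1/4)
S_11 = 4017157/65536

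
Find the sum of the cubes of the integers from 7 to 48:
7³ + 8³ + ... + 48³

Use ∑_{k=1}^{n} k³ = [n(n+1)/2]², then subtract the first 6 terms.
∑_{k=1}^{48} k³ = [48×49/2]² = 1176² = 1382976
∑_{k=1}^{6} k³ = [6×7/2]² = 21² = 441
∑_{k=7}^{48} k³ = 1382976 - 441 = 1382535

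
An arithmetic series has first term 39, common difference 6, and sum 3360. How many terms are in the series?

Using S = n/2 × [2a + (n-1)d]
3360 = n/2 × [2(39) + (n-1)(6)]
3360 = n/2 × [78 + 6n - 6]
6720 = n × [72 + 6n]
6n² + (72)n - 6720 = 0
Discriminant: Δ = (72)² - 4(6)(-6720) = 5184 + 161280 = 166464
√Δ = 408
n = [-(72) + √Δ] / (2·6) = (-72 + 408) / 12 = 336 / 12 = 28
(The negative root is discarded since n must be a positive integer.)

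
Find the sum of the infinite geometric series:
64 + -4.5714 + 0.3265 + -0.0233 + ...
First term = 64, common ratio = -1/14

For |r| < 1, S = a / (1 - r)
S = 64 / (1 - (-1/14))
S = 64 / (15/14)
S = 896/15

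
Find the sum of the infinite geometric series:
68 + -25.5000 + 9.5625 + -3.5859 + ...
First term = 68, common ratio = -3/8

For |r| < 1, S = a / (1 - r)
S = 68 / (1 - (-3/8))
S = 68 / (11/8)
S = 544/11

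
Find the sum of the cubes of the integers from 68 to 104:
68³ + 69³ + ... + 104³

Use ∑_{k=1}^{n} k³ = [n(n+1)/2]², then subtract the first 67 terms.
∑_{k=1}^{104} k³ = [104×105/2]² = 5460² = 29811600
∑_{k=1}^{67} k³ = [67×68/2]² = 2278² = 5189284
∑_{k=68}^{104} k³ = 29811600 - 5189284 = 24622316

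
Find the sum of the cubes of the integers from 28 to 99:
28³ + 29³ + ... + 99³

Use ∑_{k=1}^{n} k³ = [n(n+1)/2]², then subtract the first 27 terms.
∑_{k=1}^{99} k³ = [99×100/2]² = 4950² = 24502500
∑_{k=1}^{27} k³ = [27×28/2]² = 378² = 142884
∑_{k=28}^{99} k³ = 24502500 - 142884 = 24359616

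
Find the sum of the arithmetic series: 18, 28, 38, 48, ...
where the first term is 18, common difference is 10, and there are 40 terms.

Sₙ = n/2 × (first + last)
Last term = a + (n-1)d = 18 + (40-1)×10 = 408
S_40 = 40/2 × (18 + 408)
S_40 = 40/2 × 426 = 8520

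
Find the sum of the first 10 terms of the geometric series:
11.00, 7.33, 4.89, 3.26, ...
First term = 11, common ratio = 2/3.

Sₙ = a(1 - rⁿ) / (1 - r)
S_10 = 11(1 - (2/3)^10) / (1 - (2/3))
S_10 = 11(1 - (1024/59049)) / (1/3)
S_10 = 638275/19683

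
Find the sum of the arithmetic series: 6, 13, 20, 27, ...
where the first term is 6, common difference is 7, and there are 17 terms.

Sₙ = n/2 × (first + last)
Last term = a + (n-1)d = 6 + (17-1)×7 = 118
S_17 = 17/2 × (6 + 118)
S_17 = 17/2 × 124 = 1054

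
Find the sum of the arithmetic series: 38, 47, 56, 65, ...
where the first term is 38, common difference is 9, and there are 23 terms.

Sₙ = n/2 × (first + last)
Last term = a + (n-1)d = 38 + (23-1)×9 = 236
S_23 = 23/2 × (38 + 236)
S_23 = 23/2 × 274 = 3151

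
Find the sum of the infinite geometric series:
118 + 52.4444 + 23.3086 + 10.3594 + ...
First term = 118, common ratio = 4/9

For |r| < 1, S = a / (1 - r)
S = 118 / (1 - (4/9))
S = 118 / (5/9)
S = 1062/5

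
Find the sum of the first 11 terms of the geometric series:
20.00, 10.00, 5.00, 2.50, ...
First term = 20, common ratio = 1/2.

Sₙ = a(1 - rⁿ) / (1 - r)
S_11 = 20(1 - (1/2)^11) / (1 - (1/2))
S_11 = 20(1 - (1/2048)) / (1/2)
S_11 = 10235/256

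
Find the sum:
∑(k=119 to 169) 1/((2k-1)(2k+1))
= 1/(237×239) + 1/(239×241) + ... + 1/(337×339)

Partial fractions: 1/((2k-1)(2k+1)) = (1/2)[1/(2k-1) - 1/(2k+1)]
The series telescopes:
= (1/2)[1/237 - 1/339]
= 17/26781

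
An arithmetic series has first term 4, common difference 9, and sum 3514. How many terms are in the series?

Using S = n/2 × [2a + (n-1)d]
3514 = n/2 × [2(4) + (n-1)(9)]
3514 = n/2 × [8 + 9n - 9]
7028 = n × [-1 + 9n]
9n² + (-1)n - 7028 = 0
Discriminant: Δ = (-1)² - 4(9)(-7028) = 1 + 253008 = 253009
√Δ = 503
n = [-(-1) + √Δ] / (2·9) = (1 + 503) / 18 = 504 / 18 = 28
(The negative root is discarded since n must be a positive integer.)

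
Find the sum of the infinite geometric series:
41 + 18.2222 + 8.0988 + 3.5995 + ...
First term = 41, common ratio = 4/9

For |r| < 1, S = a / (1 - r)
S = 41 / (1 - (4/9))
S = 41 / (5/9)
S = 369/5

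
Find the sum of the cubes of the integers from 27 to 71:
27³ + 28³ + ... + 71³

Use ∑_{k=1}^{n} k³ = [n(n+1)/2]², then subtract the first 26 terms.
∑_{k=1}^{71} k³ = [71×72/2]² = 2556² = 6533136
∑_{k=1}^{26} k³ = [26×27/2]² = 351² = 123201
∑_{k=27}^{71} k³ = 6533136 - 123201 = 6409935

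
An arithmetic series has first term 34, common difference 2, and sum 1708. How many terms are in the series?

Using S = n/2 × [2a + (n-1)d]
1708 = n/2 × [2(34) + (n-1)(2)]
1708 = n/2 × [68 + 2n - 2]
3416 = n × [66 + 2n]
2n² + (66)n - 3416 = 0
Discriminant: Δ = (66)² - 4(2)(-3416) = 4356 + 27328 = 31684
√Δ = 178
n = [-(66) + √Δ] / (2·2) = (-66 + 178) / 4 = 112 / 4 = 28
(The negative root is discarded since n must be a positive integer.)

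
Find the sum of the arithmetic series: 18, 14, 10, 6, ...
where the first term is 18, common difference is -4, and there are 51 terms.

Sₙ = n/2 × (first + last)
Last term = a + (n-1)d = 18 + (51-1)×(-4) = -182
S_51 = 51/2 × (18 + (-182))
S_51 = 51/2 × (-164) = -4182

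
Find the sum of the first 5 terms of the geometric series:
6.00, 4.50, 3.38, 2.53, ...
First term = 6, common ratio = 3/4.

Sₙ = a(1 - rⁿ) / (1 - r)
S_5 = 6(1 - (3/4)^5) / (1 - (3/4))
S_5 = 6(1 - (243/1024)) / (1/4)
S_5 = 2343/128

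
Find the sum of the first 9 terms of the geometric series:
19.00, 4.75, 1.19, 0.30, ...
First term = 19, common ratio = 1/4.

Sₙ = a(1 - rⁿ) / (1 - r)
S_9 = 19(1 - (1/4)^9) / (1 - (1/4))
S_9 = 19(1 - (1/262144)) / (3/4)
S_9 = 1660239/65536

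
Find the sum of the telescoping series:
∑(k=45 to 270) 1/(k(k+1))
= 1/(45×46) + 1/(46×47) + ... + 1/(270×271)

Partial fractions: 1/(k(k+1)) = 1/k - 1/(k+1)
The series telescopes:
= (1/45 - 1/46) + (1/46 - 1/47) + ... + (1/270 - 1/271)
= 1/45 - 1/271
= 226/12195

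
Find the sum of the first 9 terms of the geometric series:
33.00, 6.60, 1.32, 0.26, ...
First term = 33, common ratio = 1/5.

Sₙ = a(1 - rⁿ) / (1 - r)
S_9 = 33(1 - (1/5)^9) / (1 - (1/5))
S_9 = 33(1 - (1/1953125)) / (4/5)
S_9 = 16113273/390625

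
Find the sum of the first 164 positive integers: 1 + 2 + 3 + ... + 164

Formula: ∑k = n(n+1)/2
= 164×165/2
= 27060/2
= 13530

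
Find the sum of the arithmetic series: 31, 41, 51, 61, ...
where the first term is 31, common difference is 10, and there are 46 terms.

Sₙ = n/2 × (first + last)
Last term = a + (n-1)d = 31 + (46-1)×10 = 481
S_46 = 46/2 × (31 + 481)
S_46 = 46/2 × 512 = 11776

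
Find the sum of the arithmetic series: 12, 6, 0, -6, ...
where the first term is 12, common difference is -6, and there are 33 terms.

Sₙ = n/2 × (first + last)
Last term = a + (n-1)d = 12 + (33-1)×(-6) = -180
S_33 = 33/2 × (12 + (-180))
S_33 = 33/2 × (-168) = -2772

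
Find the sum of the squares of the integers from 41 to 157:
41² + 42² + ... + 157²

Use ∑_{k=1}^{n} k² = n(n+1)(2n+1)/6, then subtract the first 40 terms.
∑_{k=1}^{157} k² = 157×158×315/6 = 1302315
∑_{k=1}^{40} k² = 40×41×81/6 = 22140
∑_{k=41}^{157} k² = 1302315 - 22140 = 1280175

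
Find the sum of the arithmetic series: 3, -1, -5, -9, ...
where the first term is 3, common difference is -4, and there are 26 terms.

Sₙ = n/2 × (first + last)
Last term = a + (n-1)d = 3 + (26-1)×(-4) = -97
S_26 = 26/2 × (3 + (-97))
S_26 = 26/2 × (-94) = -1222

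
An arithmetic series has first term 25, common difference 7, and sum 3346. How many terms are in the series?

Using S = n/2 × [2a + (n-1)d]
3346 = n/2 × [2(25) + (n-1)(7)]
3346 = n/2 × [50 + 7n - 7]
6692 = n × [43 + 7n]
7n² + (43)n - 6692 = 0
Discriminant: Δ = (43)² - 4(7)(-6692) = 1849 + 187376 = 189225
√Δ = 435
n = [-(43) + √Δ] / (2·7) = (-43 + 435) / 14 = 392 / 14 = 28
(The negative root is discarded since n must be a positive integer.)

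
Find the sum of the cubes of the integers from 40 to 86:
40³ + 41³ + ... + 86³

Use ∑_{k=1}^{n} k³ = [n(n+1)/2]², then subtract the first 39 terms.
∑_{k=1}^{86} k³ = [86×87/2]² = 3741² = 13995081
∑_{k=1}^{39} k³ = [39×40/2]² = 780² = 608400
∑_{k=40}^{86} k³ = 13995081 - 608400 = 13386681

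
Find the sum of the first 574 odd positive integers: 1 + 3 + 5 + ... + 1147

Sum of first n odd numbers = n²
= 574²
= 329476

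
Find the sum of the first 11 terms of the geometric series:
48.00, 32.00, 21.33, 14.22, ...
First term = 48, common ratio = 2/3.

Sₙ = a(1 - rⁿ) / (1 - r)
S_11 = 48(1 - (2/3)^11) / (1 - (2/3))
S_11 = 48(1 - (2048/177147)) / (1/3)
S_11 = 2801584/19683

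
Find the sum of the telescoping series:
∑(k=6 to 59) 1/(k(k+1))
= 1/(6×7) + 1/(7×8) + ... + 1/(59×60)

Partial fractions: 1/(k(k+1)) = 1/k - 1/(k+1)
The series telescopes:
= (1/6 - 1/7) + (1/7 - 1/8) + ... + (1/59 - 1/60)
= 1/6 - 1/60
= 3/20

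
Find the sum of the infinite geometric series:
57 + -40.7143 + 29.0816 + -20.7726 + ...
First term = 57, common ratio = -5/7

For |r| < 1, S = a / (1 - r)
S = 57 / (1 - (-5/7))
S = 57 / (12/7)
S = 133/4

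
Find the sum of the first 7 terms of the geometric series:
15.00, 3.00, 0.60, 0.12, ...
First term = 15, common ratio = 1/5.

Sₙ = a(1 - rⁿ) / (1 - r)
S_7 = 15(1 - (1/5)^7) / (1 - (1/5))
S_7 = 15(1 - (1/78125)) / (4/5)
S_7 = 58593/3125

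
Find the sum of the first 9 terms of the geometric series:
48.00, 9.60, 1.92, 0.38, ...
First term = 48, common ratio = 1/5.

Sₙ = a(1 - rⁿ) / (1 - r)
S_9 = 48(1 - (1/5)^9) / (1 - (1/5))
S_9 = 48(1 - (1/1953125)) / (4/5)
S_9 = 23437488/390625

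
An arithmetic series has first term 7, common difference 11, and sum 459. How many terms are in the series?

Using S = n/2 × [2a + (n-1)d]
459 = n/2 × [2(7) + (n-1)(11)]
459 = n/2 × [14 + 11n - 11]
918 = n × [3 + 11n]
11n² + (3)n - 918 = 0
Discriminant: Δ = (3)² - 4(11)(-918) = 9 + 40392 = 40401
√Δ = 201
n = [-(3) + √Δ] / (2·11) = (-3 + 201) / 22 = 198 / 22 = 9
(The negative root is discarded since n must be a positive integer.)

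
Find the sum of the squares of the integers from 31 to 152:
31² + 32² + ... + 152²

Use ∑_{k=1}^{n} k² = n(n+1)(2n+1)/6, then subtract the first 30 terms.
∑_{k=1}^{152} k² = 152×153×305/6 = 1182180
∑_{k=1}^{30} k² = 30×31×61/6 = 9455
∑_{k=31}^{152} k² = 1182180 - 9455 = 1172725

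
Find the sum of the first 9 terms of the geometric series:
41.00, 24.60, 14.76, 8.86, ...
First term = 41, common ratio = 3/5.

Sₙ = a(1 - rⁿ) / (1 - r)
S_9 = 41(1 - (3/5)^9) / (1 - (3/5))
S_9 = 41(1 - (19683/1953125)) / (2/5)
S_9 = 39635561/390625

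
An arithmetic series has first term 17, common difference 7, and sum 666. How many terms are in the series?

Using S = n/2 × [2a + (n-1)d]
666 = n/2 × [2(17) + (n-1)(7)]
666 = n/2 × [34 + 7n - 7]
1332 = n × [27 + 7n]
7n² + (27)n - 1332 = 0
Discriminant: Δ = (27)² - 4(7)(-1332) = 729 + 37296 = 38025
√Δ = 195
n = [-(27) + √Δ] / (2·7) = (-27 + 195) / 14 = 168 / 14 = 12
(The negative root is discarded since n must be a positive integer.)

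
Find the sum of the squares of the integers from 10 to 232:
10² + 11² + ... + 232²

Use ∑_{k=1}^{n} k² = n(n+1)(2n+1)/6, then subtract the first 9 terms.
∑_{k=1}^{232} k² = 232×233×465/6 = 4189340
∑_{k=1}^{9} k² = 9×10×19/6 = 285
∑_{k=10}^{232} k² = 4189340 - 285 = 4189055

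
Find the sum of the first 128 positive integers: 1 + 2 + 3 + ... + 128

Formula: ∑k = n(n+1)/2
= 128×129/2
= 16512/2
= 8256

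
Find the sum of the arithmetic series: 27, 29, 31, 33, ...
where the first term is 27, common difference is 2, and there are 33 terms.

Sₙ = n/2 × (first + last)
Last term = a + (n-1)d = 27 + (33-1)×2 = 91
S_33 = 33/2 × (27 + 91)
S_33 = 33/2 × 118 = 1947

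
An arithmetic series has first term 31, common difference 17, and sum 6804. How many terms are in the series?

Using S = n/2 × [2a + (n-1)d]
6804 = n/2 × [2(31) + (n-1)(17)]
6804 = n/2 × [62 + 17n - 17]
13608 = n × [45 + 17n]
17n² + (45)n - 13608 = 0
Discriminant: Δ = (45)² - 4(17)(-13608) = 2025 + 925344 = 927369
√Δ = 963
n = [-(45) + √Δ] / (2·17) = (-45 + 963) / 34 = 918 / 34 = 27
(The negative root is discarded since n must be a positive integer.)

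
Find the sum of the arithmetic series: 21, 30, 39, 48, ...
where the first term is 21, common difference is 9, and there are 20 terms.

Sₙ = n/2 × (first + last)
Last term = a + (n-1)d = 21 + (20-1)×9 = 192
S_20 = 20/2 × (21 + 192)
S_20 = 20/2 × 213 = 2130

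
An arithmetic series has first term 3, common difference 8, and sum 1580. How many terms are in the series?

Using S = n/2 × [2a + (n-1)d]
1580 = n/2 × [2(3) + (n-1)(8)]
1580 = n/2 × [6 + 8n - 8]
3160 = n × [-2 + 8n]
8n² + (-2)n - 3160 = 0
Discriminant: Δ = (-2)² - 4(8)(-3160) = 4 + 101120 = 101124
√Δ = 318
n = [-(-2) + √Δ] / (2·8) = (2 + 318) / 16 = 320 / 16 = 20
(The negative root is discarded since n must be a positive integer.)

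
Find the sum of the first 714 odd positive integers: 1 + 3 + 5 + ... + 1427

Sum of first n odd numbers = n²
= 714²
= 509796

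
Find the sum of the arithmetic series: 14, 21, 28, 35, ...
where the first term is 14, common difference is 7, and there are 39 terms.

Sₙ = n/2 × (first + last)
Last term = a + (n-1)d = 14 + (39-1)×7 = 280
S_39 = 39/2 × (14 + 280)
S_39 = 39/2 × 294 = 5733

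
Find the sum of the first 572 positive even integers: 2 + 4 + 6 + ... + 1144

Sum of first n even numbers = n(n+1)
= 572×573
= 327756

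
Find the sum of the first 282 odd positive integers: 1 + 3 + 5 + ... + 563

Sum of first n odd numbers = n²
= 282²
= 79524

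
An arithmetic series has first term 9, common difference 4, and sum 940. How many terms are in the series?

Using S = n/2 × [2a + (n-1)d]
940 = n/2 × [2(9) + (n-1)(4)]
940 = n/2 × [18 + 4n - 4]
1880 = n × [14 + 4n]
4n² + (14)n - 1880 = 0
Discriminant: Δ = (14)² - 4(4)(-1880) = 196 + 30080 = 30276
√Δ = 174
n = [-(14) + √Δ] / (2·4) = (-14 + 174) / 8 = 160 / 8 = 20
(The negative root is discarded since n must be a positive integer.)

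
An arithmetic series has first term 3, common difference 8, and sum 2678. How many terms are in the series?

Using S = n/2 × [2a + (n-1)d]
2678 = n/2 × [2(3) + (n-1)(8)]
2678 = n/2 × [6 + 8n - 8]
5356 = n × [-2 + 8n]
8n² + (-2)n - 5356 = 0
Discriminant: Δ = (-2)² - 4(8)(-5356) = 4 + 171392 = 171396
√Δ = 414
n = [-(-2) + √Δ] / (2·8) = (2 + 414) / 16 = 416 / 16 = 26
(The negative root is discarded since n must be a positive integer.)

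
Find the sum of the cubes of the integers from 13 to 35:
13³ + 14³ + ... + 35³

Use ∑_{k=1}^{n} k³ = [n(n+1)/2]², then subtract the first 12 terms.
∑_{k=1}^{35} k³ = [35×36/2]² = 630² = 396900
∑_{k=1}^{12} k³ = [12×13/2]² = 78² = 6084
∑_{k=13}^{35} k³ = 396900 - 6084 = 390816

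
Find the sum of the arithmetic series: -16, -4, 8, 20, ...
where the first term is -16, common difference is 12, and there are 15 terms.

Sₙ = n/2 × (first + last)
Last term = a + (n-1)d = -16 + (15-1)×12 = 152
S_15 = 15/2 × (-16 + 152)
S_15 = 15/2 × 136 = 1020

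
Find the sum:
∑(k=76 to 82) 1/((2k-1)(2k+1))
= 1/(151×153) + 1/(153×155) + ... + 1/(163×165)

Partial fractions: 1/((2k-1)(2k+1)) = (1/2)[1/(2k-1) - 1/(2k+1)]
The series telescopes:
= (1/2)[1/151 - 1/165]
= 7/24915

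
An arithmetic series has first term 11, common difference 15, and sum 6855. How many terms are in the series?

Using S = n/2 × [2a + (n-1)d]
6855 = n/2 × [2(11) + (n-1)(15)]
6855 = n/2 × [22 + 15n - 15]
13710 = n × [7 + 15n]
15n² + (7)n - 13710 = 0
Discriminant: Δ = (7)² - 4(15)(-13710) = 49 + 822600 = 822649
√Δ = 907
n = [-(7) + √Δ] / (2·15) = (-7 + 907) / 30 = 900 / 30 = 30
(The negative root is discarded since n must be a positive integer.)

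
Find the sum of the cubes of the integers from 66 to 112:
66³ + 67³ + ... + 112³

Use ∑_{k=1}^{n} k³ = [n(n+1)/2]², then subtract the first 65 terms.
∑_{k=1}^{112} k³ = [112×113/2]² = 6328² = 40043584
∑_{k=1}^{65} k³ = [65×66/2]² = 2145² = 4601025
∑_{k=66}^{112} k³ = 40043584 - 4601025 = 35442559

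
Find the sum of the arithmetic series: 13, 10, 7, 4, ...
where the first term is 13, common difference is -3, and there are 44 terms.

Sₙ = n/2 × (first + last)
Last term = a + (n-1)d = 13 + (44-1)×(-3) = -116
S_44 = 44/2 × (13 + (-116))
S_44 = 44/2 × (-103) = -2266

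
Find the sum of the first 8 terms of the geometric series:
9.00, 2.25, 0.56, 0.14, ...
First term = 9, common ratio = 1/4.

Sₙ = a(1 - rⁿ) / (1 - r)
S_8 = 9(1 - (1/4)^8) / (1 - (1/4))
S_8 = 9(1 - (1/65536)) / (3/4)
S_8 = 196605/16384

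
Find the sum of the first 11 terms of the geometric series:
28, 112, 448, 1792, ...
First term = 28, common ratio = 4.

Sₙ = a(1 - rⁿ) / (1 - r)
S_11 = 28(1 - 4^11) / (1 - 4)
S_11 = 28(1 - 4194304) / (-3)
S_11 = 39146828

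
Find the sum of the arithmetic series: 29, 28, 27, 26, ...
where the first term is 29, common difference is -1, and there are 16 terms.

Sₙ = n/2 × (first + last)
Last term = a + (n-1)d = 29 + (16-1)×(-1) = 14
S_16 = 16/2 × (29 + 14)
S_16 = 16/2 × 43 = 344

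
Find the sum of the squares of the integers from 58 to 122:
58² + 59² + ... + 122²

Use ∑_{k=1}^{n} k² = n(n+1)(2n+1)/6, then subtract the first 57 terms.
∑_{k=1}^{122} k² = 122×123×245/6 = 612745
∑_{k=1}^{57} k² = 57×58×115/6 = 63365
∑_{k=58}^{122} k² = 612745 - 63365 = 549380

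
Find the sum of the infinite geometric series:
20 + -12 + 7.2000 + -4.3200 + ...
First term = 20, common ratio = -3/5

For |r| < 1, S = a / (1 - r)
S = 20 / (1 - (-3/5))
S = 20 / (8/5)
S = 25/2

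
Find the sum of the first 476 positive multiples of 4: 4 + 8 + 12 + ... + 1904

Factor out 4: = 4(1 + 2 + ... + 476) = 4 × n(n+1)/2
= 4 × 476×477/2
= 4 × 113526
= 454104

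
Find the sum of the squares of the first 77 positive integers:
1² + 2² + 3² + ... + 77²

Formula: ∑k² = n(n+1)(2n+1)/6
= 77×78×155/6
= 930930/6
= 155155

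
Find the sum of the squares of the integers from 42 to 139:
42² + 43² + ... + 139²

Use ∑_{k=1}^{n} k² = n(n+1)(2n+1)/6, then subtract the first 41 terms.
∑_{k=1}^{139} k² = 139×140×279/6 = 904890
∑_{k=1}^{41} k² = 41×42×83/6 = 23821
∑_{k=42}^{139} k² = 904890 - 23821 = 881069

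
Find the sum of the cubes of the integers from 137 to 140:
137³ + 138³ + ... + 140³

Use ∑_{k=1}^{n} k³ = [n(n+1)/2]², then subtract the first 136 terms.
∑_{k=1}^{140} k³ = [140×141/2]² = 9870² = 97416900
∑_{k=1}^{136} k³ = [136×137/2]² = 9316² = 86787856
∑_{k=137}^{140} k³ = 97416900 - 86787856 = 10629044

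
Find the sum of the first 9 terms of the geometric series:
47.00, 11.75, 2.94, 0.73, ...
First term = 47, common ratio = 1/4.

Sₙ = a(1 - rⁿ) / (1 - r)
S_9 = 47(1 - (1/4)^9) / (1 - (1/4))
S_9 = 47(1 - (1/262144)) / (3/4)
S_9 = 4106907/65536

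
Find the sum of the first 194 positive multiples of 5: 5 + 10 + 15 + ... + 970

Factor out 5: = 5(1 + 2 + ... + 194) = 5 × n(n+1)/2
= 5 × 194×195/2
= 5 × 18915
= 94575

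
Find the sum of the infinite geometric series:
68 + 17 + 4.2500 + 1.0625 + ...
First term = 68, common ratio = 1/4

For |r| < 1, S = a / (1 - r)
S = 68 / (1 - (1/4))
S = 68 / (3/4)
S = 272/3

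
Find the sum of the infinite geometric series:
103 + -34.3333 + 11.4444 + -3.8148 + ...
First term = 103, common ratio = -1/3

For |r| < 1, S = a / (1 - r)
S = 103 / (1 - (-1/3))
S = 103 / (4/3)
S = 309/4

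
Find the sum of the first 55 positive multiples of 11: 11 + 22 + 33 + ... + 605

Factor out 11: = 11(1 + 2 + ... + 55) = 11 × n(n+1)/2
= 11 × 55×56/2
= 11 × 1540
= 16940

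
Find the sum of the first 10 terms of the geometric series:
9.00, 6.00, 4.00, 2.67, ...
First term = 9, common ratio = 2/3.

Sₙ = a(1 - rⁿ) / (1 - r)
S_10 = 9(1 - (2/3)^10) / (1 - (2/3))
S_10 = 9(1 - (1024/59049)) / (1/3)
S_10 = 58025/2187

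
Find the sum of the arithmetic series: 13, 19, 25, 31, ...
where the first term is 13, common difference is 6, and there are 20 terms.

Sₙ = n/2 × (first + last)
Last term = a + (n-1)d = 13 + (20-1)×6 = 127
S_20 = 20/2 × (13 + 127)
S_20 = 20/2 × 140 = 1400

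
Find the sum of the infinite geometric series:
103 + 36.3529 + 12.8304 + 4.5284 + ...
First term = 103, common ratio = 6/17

For |r| < 1, S = a / (1 - r)
S = 103 / (1 - (6/17))
S = 103 / (11/17)
S = 1751/11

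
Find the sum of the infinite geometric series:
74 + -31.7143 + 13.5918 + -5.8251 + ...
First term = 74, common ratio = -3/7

For |r| < 1, S = a / (1 - r)
S = 74 / (1 - (-3/7))
S = 74 / (10/7)
S = 259/5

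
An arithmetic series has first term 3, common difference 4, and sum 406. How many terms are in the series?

Using S = n/2 × [2a + (n-1)d]
406 = n/2 × [2(3) + (n-1)(4)]
406 = n/2 × [6 + 4n - 4]
812 = n × [2 + 4n]
4n² + (2)n - 812 = 0
Discriminant: Δ = (2)² - 4(4)(-812) = 4 + 12992 = 12996
√Δ = 114
n = [-(2) + √Δ] / (2·4) = (-2 + 114) / 8 = 112 / 8 = 14
(The negative root is discarded since n must be a positive integer.)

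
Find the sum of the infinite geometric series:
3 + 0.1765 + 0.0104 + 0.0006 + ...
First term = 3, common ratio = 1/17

For |r| < 1, S = a / (1 - r)
S = 3 / (1 - (1/17))
S = 3 / (16/17)
S = 51/16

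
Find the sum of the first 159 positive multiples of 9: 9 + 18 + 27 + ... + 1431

Factor out 9: = 9(1 + 2 + ... + 159) = 9 × n(n+1)/2
= 9 × 159×160/2
= 9 × 12720
= 114480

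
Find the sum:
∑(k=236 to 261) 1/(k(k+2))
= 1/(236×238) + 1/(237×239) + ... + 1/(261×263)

Partial fractions: 1/(k(k+2)) = (1/2)[1/k - 1/(k+2)]
Telescoping leaves the first two and last two terms:
= (1/2)[1/236 + 1/237 - 1/262 - 1/263]
= 1614119/3854050392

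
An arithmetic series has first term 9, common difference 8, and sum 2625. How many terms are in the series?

Using S = n/2 × [2a + (n-1)d]
2625 = n/2 × [2(9) + (n-1)(8)]
2625 = n/2 × [18 + 8n - 8]
5250 = n × [10 + 8n]
8n² + (10)n - 5250 = 0
Discriminant: Δ = (10)² - 4(8)(-5250) = 100 + 168000 = 168100
√Δ = 410
n = [-(10) + √Δ] / (2·8) = (-10 + 410) / 16 = 400 / 16 = 25
(The negative root is discarded since n must be a positive integer.)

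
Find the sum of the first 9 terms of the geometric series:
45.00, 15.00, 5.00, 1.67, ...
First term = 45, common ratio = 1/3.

Sₙ = a(1 - rⁿ) / (1 - r)
S_9 = 45(1 - (1/3)^9) / (1 - (1/3))
S_9 = 45(1 - (1/19683)) / (2/3)
S_9 = 49205/729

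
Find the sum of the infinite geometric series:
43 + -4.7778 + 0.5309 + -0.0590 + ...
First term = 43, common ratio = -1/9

For |r| < 1, S = a / (1 - r)
S = 43 / (1 - (-1/9))
S = 43 / (10/9)
S = 387/10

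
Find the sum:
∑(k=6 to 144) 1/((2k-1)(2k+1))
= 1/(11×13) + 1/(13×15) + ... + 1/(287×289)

Partial fractions: 1/((2k-1)(2k+1)) = (1/2)[1/(2k-1) - 1/(2k+1)]
The series telescopes:
= (1/2)[1/11 - 1/289]
= 139/3179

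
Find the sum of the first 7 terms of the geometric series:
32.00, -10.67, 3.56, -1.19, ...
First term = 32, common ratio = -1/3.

Sₙ = a(1 - rⁿ) / (1 - r)
S_7 = 32(1 - (-1/3)^7) / (1 - (-1/3))
S_7 = 32(1 - (-1/2187)) / (4/3)
S_7 = 17504/729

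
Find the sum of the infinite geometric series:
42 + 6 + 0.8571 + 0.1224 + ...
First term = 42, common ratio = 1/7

For |r| < 1, S = a / (1 - r)
S = 42 / (1 - (1/7))
S = 42 / (6/7)
S = 49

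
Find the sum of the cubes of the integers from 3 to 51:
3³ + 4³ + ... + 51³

Use ∑_{k=1}^{n} k³ = [n(n+1)/2]², then subtract the first 2 terms.
∑_{k=1}^{51} k³ = [51×52/2]² = 1326² = 1758276
∑_{k=1}^{2} k³ = [2×3/2]² = 3² = 9
∑_{k=3}^{51} k³ = 1758276 - 9 = 1758267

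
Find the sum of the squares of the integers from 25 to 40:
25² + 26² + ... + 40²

Use ∑_{k=1}^{n} k² = n(n+1)(2n+1)/6, then subtract the first 24 terms.
∑_{k=1}^{40} k² = 40×41×81/6 = 22140
∑_{k=1}^{24} k² = 24×25×49/6 = 4900
∑_{k=25}^{40} k² = 22140 - 4900 = 17240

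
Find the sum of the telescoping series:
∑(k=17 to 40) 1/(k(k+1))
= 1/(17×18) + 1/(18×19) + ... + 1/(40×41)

Partial fractions: 1/(k(k+1)) = 1/k - 1/(k+1)
The series telescopes:
= (1/17 - 1/18) + (1/18 - 1/19) + ... + (1/40 - 1/41)
= 1/17 - 1/41
= 24/697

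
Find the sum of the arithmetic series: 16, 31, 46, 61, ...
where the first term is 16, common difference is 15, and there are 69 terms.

Sₙ = n/2 × (first + last)
Last term = a + (n-1)d = 16 + (69-1)×15 = 1036
S_69 = 69/2 × (16 + 1036)
S_69 = 69/2 × 1052 = 36294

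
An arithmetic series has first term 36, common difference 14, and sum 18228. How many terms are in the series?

Using S = n/2 × [2a + (n-1)d]
18228 = n/2 × [2(36) + (n-1)(14)]
18228 = n/2 × [72 + 14n - 14]
36456 = n × [58 + 14n]
14n² + (58)n - 36456 = 0
Discriminant: Δ = (58)² - 4(14)(-36456) = 3364 + 2041536 = 2044900
√Δ = 1430
n = [-(58) + √Δ] / (2·14) = (-58 + 1430) / 28 = 1372 / 28 = 49
(The negative root is discarded since n must be a positive integer.)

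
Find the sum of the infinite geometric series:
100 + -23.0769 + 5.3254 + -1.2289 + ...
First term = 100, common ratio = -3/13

For |r| < 1, S = a / (1 - r)
S = 100 / (1 - (-3/13))
S = 100 / (16/13)
S = 325/4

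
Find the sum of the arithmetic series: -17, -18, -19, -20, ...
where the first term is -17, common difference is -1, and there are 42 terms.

Sₙ = n/2 × (first + last)
Last term = a + (n-1)d = -17 + (42-1)×(-1) = -58
S_42 = 42/2 × (-17 + (-58))
S_42 = 42/2 × (-75) = -1575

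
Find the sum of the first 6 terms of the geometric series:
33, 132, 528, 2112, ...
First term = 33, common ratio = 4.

Sₙ = a(1 - rⁿ) / (1 - r)
S_6 = 33(1 - 4^6) / (1 - 4)
S_6 = 33(1 - 4096) / (-3)
S_6 = 45045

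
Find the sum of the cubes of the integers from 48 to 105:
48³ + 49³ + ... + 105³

Use ∑_{k=1}^{n} k³ = [n(n+1)/2]², then subtract the first 47 terms.
∑_{k=1}^{105} k³ = [105×106/2]² = 5565² = 30969225
∑_{k=1}^{47} k³ = [47×48/2]² = 1128² = 1272384
∑_{k=48}^{105} k³ = 30969225 - 1272384 = 29696841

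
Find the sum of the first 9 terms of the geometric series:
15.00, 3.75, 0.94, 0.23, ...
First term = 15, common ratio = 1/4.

Sₙ = a(1 - rⁿ) / (1 - r)
S_9 = 15(1 - (1/4)^9) / (1 - (1/4))
S_9 = 15(1 - (1/262144)) / (3/4)
S_9 = 1310715/65536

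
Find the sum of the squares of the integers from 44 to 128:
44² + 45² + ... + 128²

Use ∑_{k=1}^{n} k² = n(n+1)(2n+1)/6, then subtract the first 43 terms.
∑_{k=1}^{128} k² = 128×129×257/6 = 707264
∑_{k=1}^{43} k² = 43×44×87/6 = 27434
∑_{k=44}^{128} k² = 707264 - 27434 = 679830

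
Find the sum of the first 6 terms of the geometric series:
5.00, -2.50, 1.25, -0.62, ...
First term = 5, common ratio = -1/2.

Sₙ = a(1 - rⁿ) / (1 - r)
S_6 = 5(1 - (-1/2)^6) / (1 - (-1/2))
S_6 = 5(1 - (1/64)) / (3/2)
S_6 = 105/32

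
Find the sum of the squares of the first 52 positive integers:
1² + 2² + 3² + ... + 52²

Formula: ∑k² = n(n+1)(2n+1)/6
= 52×53×105/6
= 289380/6
= 48230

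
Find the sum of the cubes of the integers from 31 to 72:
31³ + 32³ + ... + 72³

Use ∑_{k=1}^{n} k³ = [n(n+1)/2]², then subtract the first 30 terms.
∑_{k=1}^{72} k³ = [72×73/2]² = 2628² = 6906384
∑_{k=1}^{30} k³ = [30×31/2]² = 465² = 216225
∑_{k=31}^{72} k³ = 6906384 - 216225 = 6690159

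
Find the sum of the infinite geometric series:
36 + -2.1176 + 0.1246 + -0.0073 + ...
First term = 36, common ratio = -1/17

For |r| < 1, S = a / (1 - r)
S = 36 / (1 - (-1/17))
S = 36 / (18/17)
S = 34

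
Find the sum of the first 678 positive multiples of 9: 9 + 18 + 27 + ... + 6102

Factor out 9: = 9(1 + 2 + ... + 678) = 9 × n(n+1)/2
= 9 × 678×679/2
= 9 × 230181
= 2071629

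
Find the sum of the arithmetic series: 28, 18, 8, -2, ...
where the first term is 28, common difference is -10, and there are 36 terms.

Sₙ = n/2 × (first + last)
Last term = a + (n-1)d = 28 + (36-1)×(-10) = -322
S_36 = 36/2 × (28 + (-322))
S_36 = 36/2 × (-294) = -5292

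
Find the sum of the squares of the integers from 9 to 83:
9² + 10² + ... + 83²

Use ∑_{k=1}^{n} k² = n(n+1)(2n+1)/6, then subtract the first 8 terms.
∑_{k=1}^{83} k² = 83×84×167/6 = 194054
∑_{k=1}^{8} k² = 8×9×17/6 = 204
∑_{k=9}^{83} k² = 194054 - 204 = 193850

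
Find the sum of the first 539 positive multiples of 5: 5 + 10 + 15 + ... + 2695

Factor out 5: = 5(1 + 2 + ... + 539) = 5 × n(n+1)/2
= 5 × 539×540/2
= 5 × 145530
= 727650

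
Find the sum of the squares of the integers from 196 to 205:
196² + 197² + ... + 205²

Use ∑_{k=1}^{n} k² = n(n+1)(2n+1)/6, then subtract the first 195 terms.
∑_{k=1}^{205} k² = 205×206×411/6 = 2892755
∑_{k=1}^{195} k² = 195×196×391/6 = 2490670
∑_{k=196}^{205} k² = 2892755 - 2490670 = 402085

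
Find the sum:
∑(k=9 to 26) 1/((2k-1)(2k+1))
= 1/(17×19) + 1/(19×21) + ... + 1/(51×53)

Partial fractions: 1/((2k-1)(2k+1)) = (1/2)[1/(2k-1) - 1/(2k+1)]
The series telescopes:
= (1/2)[1/17 - 1/53]
= 18/901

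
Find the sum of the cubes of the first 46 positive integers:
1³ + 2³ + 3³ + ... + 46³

Formula: ∑k³ = [n(n+1)/2]²
= [46×47/2]²
= 1081²
= 1168561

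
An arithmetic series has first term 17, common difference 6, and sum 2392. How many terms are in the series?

Using S = n/2 × [2a + (n-1)d]
2392 = n/2 × [2(17) + (n-1)(6)]
2392 = n/2 × [34 + 6n - 6]
4784 = n × [28 + 6n]
6n² + (28)n - 4784 = 0
Discriminant: Δ = (28)² - 4(6)(-4784) = 784 + 114816 = 115600
√Δ = 340
n = [-(28) + √Δ] / (2·6) = (-28 + 340) / 12 = 312 / 12 = 26
(The negative root is discarded since n must be a positive integer.)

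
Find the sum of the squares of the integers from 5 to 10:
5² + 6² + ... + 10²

Use ∑_{k=1}^{n} k² = n(n+1)(2n+1)/6, then subtract the first 4 terms.
∑_{k=1}^{10} k² = 10×11×21/6 = 385
∑_{k=1}^{4} k² = 4×5×9/6 = 30
∑_{k=5}^{10} k² = 385 - 30 = 355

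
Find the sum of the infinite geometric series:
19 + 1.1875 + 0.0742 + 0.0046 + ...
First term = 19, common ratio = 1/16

For |r| < 1, S = a / (1 - r)
S = 19 / (1 - (1/16))
S = 19 / (15/16)
S = 304/15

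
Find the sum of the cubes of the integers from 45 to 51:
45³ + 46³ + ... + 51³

Use ∑_{k=1}^{n} k³ = [n(n+1)/2]², then subtract the first 44 terms.
∑_{k=1}^{51} k³ = [51×52/2]² = 1326² = 1758276
∑_{k=1}^{44} k³ = [44×45/2]² = 990² = 980100
∑_{k=45}^{51} k³ = 1758276 - 980100 = 778176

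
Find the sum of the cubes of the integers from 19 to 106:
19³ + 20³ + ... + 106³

Use ∑_{k=1}^{n} k³ = [n(n+1)/2]², then subtract the first 18 terms.
∑_{k=1}^{106} k³ = [106×107/2]² = 5671² = 32160241
∑_{k=1}^{18} k³ = [18×19/2]² = 171² = 29241
∑_{k=19}^{106} k³ = 32160241 - 29241 = 32131000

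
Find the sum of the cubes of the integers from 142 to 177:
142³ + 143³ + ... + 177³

Use ∑_{k=1}^{n} k³ = [n(n+1)/2]², then subtract the first 141 terms.
∑_{k=1}^{177} k³ = [177×178/2]² = 15753² = 248157009
∑_{k=1}^{141} k³ = [141×142/2]² = 10011² = 100220121
∑_{k=142}^{177} k³ = 248157009 - 100220121 = 147936888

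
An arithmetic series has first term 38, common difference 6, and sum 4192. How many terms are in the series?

Using S = n/2 × [2a + (n-1)d]
4192 = n/2 × [2(38) + (n-1)(6)]
4192 = n/2 × [76 + 6n - 6]
8384 = n × [70 + 6n]
6n² + (70)n - 8384 = 0
Discriminant: Δ = (70)² - 4(6)(-8384) = 4900 + 201216 = 206116
√Δ = 454
n = [-(70) + √Δ] / (2·6) = (-70 + 454) / 12 = 384 / 12 = 32
(The negative root is discarded since n must be a positive integer.)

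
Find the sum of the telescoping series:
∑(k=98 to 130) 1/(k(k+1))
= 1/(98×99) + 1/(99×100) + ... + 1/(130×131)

Partial fractions: 1/(k(k+1)) = 1/k - 1/(k+1)
The series telescopes:
= (1/98 - 1/99) + (1/99 - 1/100) + ... + (1/130 - 1/131)
= 1/98 - 1/131
= 33/12838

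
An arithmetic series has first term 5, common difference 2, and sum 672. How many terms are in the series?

Using S = n/2 × [2a + (n-1)d]
672 = n/2 × [2(5) + (n-1)(2)]
672 = n/2 × [10 + 2n - 2]
1344 = n × [8 + 2n]
2n² + (8)n - 1344 = 0
Discriminant: Δ = (8)² - 4(2)(-1344) = 64 + 10752 = 10816
√Δ = 104
n = [-(8) + √Δ] / (2·2) = (-8 + 104) / 4 = 96 / 4 = 24
(The negative root is discarded since n must be a positive integer.)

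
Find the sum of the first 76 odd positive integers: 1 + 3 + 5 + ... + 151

Sum of first n odd numbers = n²
= 76²
= 5776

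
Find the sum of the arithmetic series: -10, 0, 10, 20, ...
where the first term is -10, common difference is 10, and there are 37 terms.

Sₙ = n/2 × (first + last)
Last term = a + (n-1)d = -10 + (37-1)×10 = 350
S_37 = 37/2 × (-10 + 350)
S_37 = 37/2 × 340 = 6290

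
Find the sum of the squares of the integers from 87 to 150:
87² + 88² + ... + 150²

Use ∑_{k=1}^{n} k² = n(n+1)(2n+1)/6, then subtract the first 86 terms.
∑_{k=1}^{150} k² = 150×151×301/6 = 1136275
∑_{k=1}^{86} k² = 86×87×173/6 = 215731
∑_{k=87}^{150} k² = 1136275 - 215731 = 920544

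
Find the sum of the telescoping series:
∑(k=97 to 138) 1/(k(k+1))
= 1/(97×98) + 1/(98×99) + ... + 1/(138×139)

Partial fractions: 1/(k(k+1)) = 1/k - 1/(k+1)
The series telescopes:
= (1/97 - 1/98) + (1/98 - 1/99) + ... + (1/138 - 1/139)
= 1/97 - 1/139
= 42/13483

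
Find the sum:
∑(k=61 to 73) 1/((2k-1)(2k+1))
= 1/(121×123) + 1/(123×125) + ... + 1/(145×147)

Partial fractions: 1/((2k-1)(2k+1)) = (1/2)[1/(2k-1) - 1/(2k+1)]
The series telescopes:
= (1/2)[1/121 - 1/147]
= 13/17787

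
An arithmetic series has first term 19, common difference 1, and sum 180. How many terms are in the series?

Using S = n/2 × [2a + (n-1)d]
180 = n/2 × [2(19) + (n-1)(1)]
180 = n/2 × [38 + 1n - 1]
360 = n × [37 + 1n]
1n² + (37)n - 360 = 0
Discriminant: Δ = (37)² - 4(1)(-360) = 1369 + 1440 = 2809
√Δ = 53
n = [-(37) + √Δ] / (2·1) = (-37 + 53) / 2 = 16 / 2 = 8
(The negative root is discarded since n must be a positive integer.)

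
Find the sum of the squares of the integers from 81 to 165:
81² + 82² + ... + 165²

Use ∑_{k=1}^{n} k² = n(n+1)(2n+1)/6, then subtract the first 80 terms.
∑_{k=1}^{165} k² = 165×166×331/6 = 1511015
∑_{k=1}^{80} k² = 80×81×161/6 = 173880
∑_{k=81}^{165} k² = 1511015 - 173880 = 1337135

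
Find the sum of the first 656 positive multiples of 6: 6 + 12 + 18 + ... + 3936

Factor out 6: = 6(1 + 2 + ... + 656) = 6 × n(n+1)/2
= 6 × 656×657/2
= 6 × 215496
= 1292976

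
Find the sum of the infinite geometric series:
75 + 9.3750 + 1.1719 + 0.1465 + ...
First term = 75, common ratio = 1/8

For |r| < 1, S = a / (1 - r)
S = 75 / (1 - (1/8))
S = 75 / (7/8)
S = 600/7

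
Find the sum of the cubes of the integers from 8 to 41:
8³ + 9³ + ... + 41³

Use ∑_{k=1}^{n} k³ = [n(n+1)/2]², then subtract the first 7 terms.
∑_{k=1}^{41} k³ = [41×42/2]² = 861² = 741321
∑_{k=1}^{7} k³ = [7×8/2]² = 28² = 784
∑_{k=8}^{41} k³ = 741321 - 784 = 740537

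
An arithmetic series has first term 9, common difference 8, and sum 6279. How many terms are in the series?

Using S = n/2 × [2a + (n-1)d]
6279 = n/2 × [2(9) + (n-1)(8)]
6279 = n/2 × [18 + 8n - 8]
12558 = n × [10 + 8n]
8n² + (10)n - 12558 = 0
Discriminant: Δ = (10)² - 4(8)(-12558) = 100 + 401856 = 401956
√Δ = 634
n = [-(10) + √Δ] / (2·8) = (-10 + 634) / 16 = 624 / 16 = 39
(The negative root is discarded since n must be a positive integer.)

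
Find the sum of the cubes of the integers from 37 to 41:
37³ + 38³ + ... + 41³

Use ∑_{k=1}^{n} k³ = [n(n+1)/2]², then subtract the first 36 terms.
∑_{k=1}^{41} k³ = [41×42/2]² = 861² = 741321
∑_{k=1}^{36} k³ = [36×37/2]² = 666² = 443556
∑_{k=37}^{41} k³ = 741321 - 443556 = 297765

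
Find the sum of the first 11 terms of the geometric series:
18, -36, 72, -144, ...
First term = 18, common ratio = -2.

Sₙ = a(1 - rⁿ) / (1 - r)
S_11 = 18(1 - (-2)^11) / (1 - (-2))
S_11 = 18(1 - (-2048)) / (3)
S_11 = 12294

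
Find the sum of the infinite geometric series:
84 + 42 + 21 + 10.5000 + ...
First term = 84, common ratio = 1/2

For |r| < 1, S = a / (1 - r)
S = 84 / (1 - (1/2))
S = 84 / (1/2)
S = 168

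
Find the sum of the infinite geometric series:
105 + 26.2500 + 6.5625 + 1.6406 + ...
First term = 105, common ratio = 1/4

For |r| < 1, S = a / (1 - r)
S = 105 / (1 - (1/4))
S = 105 / (3/4)
S = 140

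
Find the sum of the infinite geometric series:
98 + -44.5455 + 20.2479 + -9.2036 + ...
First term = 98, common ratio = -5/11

For |r| < 1, S = a / (1 - r)
S = 98 / (1 - (-5/11))
S = 98 / (16/11)
S = 539/8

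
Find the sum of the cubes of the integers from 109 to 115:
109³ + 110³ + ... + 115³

Use ∑_{k=1}^{n} k³ = [n(n+1)/2]², then subtract the first 108 terms.
∑_{k=1}^{115} k³ = [115×116/2]² = 6670² = 44488900
∑_{k=1}^{108} k³ = [108×109/2]² = 5886² = 34644996
∑_{k=109}^{115} k³ = 44488900 - 34644996 = 9843904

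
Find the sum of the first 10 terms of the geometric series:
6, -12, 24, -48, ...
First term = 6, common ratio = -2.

Sₙ = a(1 - rⁿ) / (1 - r)
S_10 = 6(1 - (-2)^10) / (1 - (-2))
S_10 = 6(1 - 1024) / (3)
S_10 = -2046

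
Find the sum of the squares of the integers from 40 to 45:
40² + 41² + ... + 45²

Use ∑_{k=1}^{n} k² = n(n+1)(2n+1)/6, then subtract the first 39 terms.
∑_{k=1}^{45} k² = 45×46×91/6 = 31395
∑_{k=1}^{39} k² = 39×40×79/6 = 20540
∑_{k=40}^{45} k² = 31395 - 20540 = 10855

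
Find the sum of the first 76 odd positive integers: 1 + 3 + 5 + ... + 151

Sum of first n odd numbers = n²
= 76²
= 5776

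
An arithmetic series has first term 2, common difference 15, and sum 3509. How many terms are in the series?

Using S = n/2 × [2a + (n-1)d]
3509 = n/2 × [2(2) + (n-1)(15)]
3509 = n/2 × [4 + 15n - 15]
7018 = n × [-11 + 15n]
15n² + (-11)n - 7018 = 0
Discriminant: Δ = (-11)² - 4(15)(-7018) = 121 + 421080 = 421201
√Δ = 649
n = [-(-11) + √Δ] / (2·15) = (11 + 649) / 30 = 660 / 30 = 22
(The negative root is discarded since n must be a positive integer.)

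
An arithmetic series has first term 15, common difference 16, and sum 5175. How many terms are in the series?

Using S = n/2 × [2a + (n-1)d]
5175 = n/2 × [2(15) + (n-1)(16)]
5175 = n/2 × [30 + 16n - 16]
10350 = n × [14 + 16n]
16n² + (14)n - 10350 = 0
Discriminant: Δ = (14)² - 4(16)(-10350) = 196 + 662400 = 662596
√Δ = 814
n = [-(14) + √Δ] / (2·16) = (-14 + 814) / 32 = 800 / 32 = 25
(The negative root is discarded since n must be a positive integer.)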